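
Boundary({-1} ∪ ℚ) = ℝ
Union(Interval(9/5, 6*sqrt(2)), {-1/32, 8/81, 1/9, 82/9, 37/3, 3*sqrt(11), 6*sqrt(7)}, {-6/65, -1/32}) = Union({-6/65, -1/32, 8/81, 1/9, 82/9, 37/3, 3*sqrt(11), 6*sqrt(7)}, Interval(9/5, 6*sqrt(2)))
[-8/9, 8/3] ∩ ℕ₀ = {0, 1, 2}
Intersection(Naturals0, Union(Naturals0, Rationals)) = Naturals0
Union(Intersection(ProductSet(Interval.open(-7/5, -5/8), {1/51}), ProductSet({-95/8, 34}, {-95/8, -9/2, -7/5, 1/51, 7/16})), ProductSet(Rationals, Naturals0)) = ProductSet(Rationals, Naturals0)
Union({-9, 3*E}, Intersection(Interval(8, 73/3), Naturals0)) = Union({-9, 3*E}, Range(8, 25, 1))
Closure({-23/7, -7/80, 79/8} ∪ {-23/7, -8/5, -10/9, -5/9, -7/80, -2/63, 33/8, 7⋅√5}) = {-23/7, -8/5, -10/9, -5/9, -7/80, -2/63, 33/8, 79/8, 7⋅√5}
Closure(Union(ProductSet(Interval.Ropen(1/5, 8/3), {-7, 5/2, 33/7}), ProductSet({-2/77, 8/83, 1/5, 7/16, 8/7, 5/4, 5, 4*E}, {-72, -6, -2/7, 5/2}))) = Union(ProductSet({-2/77, 8/83, 1/5, 7/16, 8/7, 5/4, 5, 4*E}, {-72, -6, -2/7, 5/2}), ProductSet(Interval(1/5, 8/3), {-7, 5/2, 33/7}))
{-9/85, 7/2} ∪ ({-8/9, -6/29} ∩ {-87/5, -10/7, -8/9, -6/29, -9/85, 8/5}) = {-8/9, -6/29, -9/85, 7/2}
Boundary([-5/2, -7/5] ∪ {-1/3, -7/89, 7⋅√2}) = {-5/2, -7/5, -1/3, -7/89, 7⋅√2}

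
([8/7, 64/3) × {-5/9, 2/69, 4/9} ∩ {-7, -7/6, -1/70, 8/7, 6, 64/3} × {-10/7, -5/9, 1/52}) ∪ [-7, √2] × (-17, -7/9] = ({8/7, 6} × {-5/9}) ∪ ([-7, √2] × (-17, -7/9])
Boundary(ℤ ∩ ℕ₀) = ℕ₀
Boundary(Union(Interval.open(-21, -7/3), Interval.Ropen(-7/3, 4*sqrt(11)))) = {-21, 4*sqrt(11)}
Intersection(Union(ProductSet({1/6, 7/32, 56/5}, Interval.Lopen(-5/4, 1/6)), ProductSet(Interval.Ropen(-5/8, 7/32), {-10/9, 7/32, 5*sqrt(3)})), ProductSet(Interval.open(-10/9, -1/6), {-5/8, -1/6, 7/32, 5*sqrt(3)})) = ProductSet(Interval.Ropen(-5/8, -1/6), {7/32, 5*sqrt(3)})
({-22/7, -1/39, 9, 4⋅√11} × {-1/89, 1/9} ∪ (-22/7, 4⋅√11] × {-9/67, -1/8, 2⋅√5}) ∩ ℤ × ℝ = ({9} × {-1/89, 1/9}) ∪ ({-3, -2, …, 13} × {-9/67, -1/8, 2⋅√5})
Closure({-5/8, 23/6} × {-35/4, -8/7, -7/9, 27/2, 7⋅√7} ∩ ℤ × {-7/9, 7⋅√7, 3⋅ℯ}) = ∅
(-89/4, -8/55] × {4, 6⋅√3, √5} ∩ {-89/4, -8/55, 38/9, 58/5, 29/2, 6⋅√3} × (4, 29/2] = {-8/55} × {6⋅√3}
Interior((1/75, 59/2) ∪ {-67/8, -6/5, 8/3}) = (1/75, 59/2)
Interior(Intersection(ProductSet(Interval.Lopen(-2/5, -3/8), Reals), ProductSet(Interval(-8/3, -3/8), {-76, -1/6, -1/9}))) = EmptySet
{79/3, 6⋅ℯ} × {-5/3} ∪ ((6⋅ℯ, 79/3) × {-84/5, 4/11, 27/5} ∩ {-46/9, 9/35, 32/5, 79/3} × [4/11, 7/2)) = {79/3, 6⋅ℯ} × {-5/3}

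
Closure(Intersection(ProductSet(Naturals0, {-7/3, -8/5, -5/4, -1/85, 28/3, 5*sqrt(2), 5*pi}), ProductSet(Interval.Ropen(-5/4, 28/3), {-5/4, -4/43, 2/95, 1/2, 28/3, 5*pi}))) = ProductSet(Range(0, 10, 1), {-5/4, 28/3, 5*pi})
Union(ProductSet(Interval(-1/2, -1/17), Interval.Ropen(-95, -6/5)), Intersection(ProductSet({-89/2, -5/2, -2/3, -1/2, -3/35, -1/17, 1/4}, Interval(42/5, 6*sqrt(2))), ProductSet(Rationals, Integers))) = ProductSet(Interval(-1/2, -1/17), Interval.Ropen(-95, -6/5))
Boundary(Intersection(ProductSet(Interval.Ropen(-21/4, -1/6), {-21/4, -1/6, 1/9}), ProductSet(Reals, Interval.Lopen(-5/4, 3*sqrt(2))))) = ProductSet(Interval(-21/4, -1/6), {-1/6, 1/9})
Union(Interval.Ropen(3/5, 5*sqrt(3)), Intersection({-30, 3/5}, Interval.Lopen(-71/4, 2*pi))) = Interval.Ropen(3/5, 5*sqrt(3))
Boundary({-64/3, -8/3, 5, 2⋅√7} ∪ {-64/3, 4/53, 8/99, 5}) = {-64/3, -8/3, 4/53, 8/99, 5, 2⋅√7}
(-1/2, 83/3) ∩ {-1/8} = {-1/8}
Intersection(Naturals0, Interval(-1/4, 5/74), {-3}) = EmptySet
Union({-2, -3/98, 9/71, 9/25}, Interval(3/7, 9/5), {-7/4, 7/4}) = Union({-2, -7/4, -3/98, 9/71, 9/25}, Interval(3/7, 9/5))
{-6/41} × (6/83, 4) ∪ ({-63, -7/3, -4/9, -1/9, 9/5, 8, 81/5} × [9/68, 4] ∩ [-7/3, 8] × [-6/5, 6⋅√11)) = ({-6/41} × (6/83, 4)) ∪ ({-7/3, -4/9, -1/9, 9/5, 8} × [9/68, 4])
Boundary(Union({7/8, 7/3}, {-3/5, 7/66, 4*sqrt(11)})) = {-3/5, 7/66, 7/8, 7/3, 4*sqrt(11)}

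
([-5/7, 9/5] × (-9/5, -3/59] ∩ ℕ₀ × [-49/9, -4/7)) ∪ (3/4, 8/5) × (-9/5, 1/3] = ({0, 1} × (-9/5, -4/7)) ∪ ((3/4, 8/5) × (-9/5, 1/3])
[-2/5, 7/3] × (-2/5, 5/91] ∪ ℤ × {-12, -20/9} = (ℤ × {-12, -20/9}) ∪ ([-2/5, 7/3] × (-2/5, 5/91])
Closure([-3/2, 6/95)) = [-3/2, 6/95]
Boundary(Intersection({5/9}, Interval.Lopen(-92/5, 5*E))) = {5/9}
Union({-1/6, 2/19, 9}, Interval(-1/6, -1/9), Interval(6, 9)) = Union({2/19}, Interval(-1/6, -1/9), Interval(6, 9))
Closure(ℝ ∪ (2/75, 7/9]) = (-∞, ∞)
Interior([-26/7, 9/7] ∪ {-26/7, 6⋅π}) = (-26/7, 9/7)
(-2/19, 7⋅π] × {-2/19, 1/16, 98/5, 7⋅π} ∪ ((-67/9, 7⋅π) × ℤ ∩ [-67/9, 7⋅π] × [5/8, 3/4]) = (-2/19, 7⋅π] × {-2/19, 1/16, 98/5, 7⋅π}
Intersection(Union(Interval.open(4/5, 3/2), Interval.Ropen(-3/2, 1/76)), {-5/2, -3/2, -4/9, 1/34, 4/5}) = {-3/2, -4/9}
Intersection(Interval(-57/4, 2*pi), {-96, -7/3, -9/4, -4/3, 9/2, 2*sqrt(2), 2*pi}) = {-7/3, -9/4, -4/3, 9/2, 2*sqrt(2), 2*pi}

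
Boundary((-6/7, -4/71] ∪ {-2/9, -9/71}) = {-6/7, -4/71}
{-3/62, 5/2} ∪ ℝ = ℝ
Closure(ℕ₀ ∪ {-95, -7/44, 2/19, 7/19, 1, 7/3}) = {-95, -7/44, 2/19, 7/19, 7/3} ∪ ℕ₀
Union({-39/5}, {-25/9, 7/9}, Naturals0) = Union({-39/5, -25/9, 7/9}, Naturals0)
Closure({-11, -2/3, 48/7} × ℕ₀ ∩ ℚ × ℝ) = {-11, -2/3, 48/7} × ℕ₀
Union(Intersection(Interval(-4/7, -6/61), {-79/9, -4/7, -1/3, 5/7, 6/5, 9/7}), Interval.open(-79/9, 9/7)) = Interval.open(-79/9, 9/7)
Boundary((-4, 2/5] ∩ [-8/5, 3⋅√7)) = {-8/5, 2/5}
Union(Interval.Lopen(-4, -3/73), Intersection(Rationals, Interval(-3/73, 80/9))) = Union(Intersection(Interval(-3/73, 80/9), Rationals), Interval.Lopen(-4, -3/73))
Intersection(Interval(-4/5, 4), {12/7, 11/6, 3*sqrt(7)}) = {12/7, 11/6}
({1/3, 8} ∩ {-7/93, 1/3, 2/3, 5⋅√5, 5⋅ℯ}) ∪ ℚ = ℚ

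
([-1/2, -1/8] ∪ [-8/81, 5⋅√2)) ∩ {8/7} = {8/7}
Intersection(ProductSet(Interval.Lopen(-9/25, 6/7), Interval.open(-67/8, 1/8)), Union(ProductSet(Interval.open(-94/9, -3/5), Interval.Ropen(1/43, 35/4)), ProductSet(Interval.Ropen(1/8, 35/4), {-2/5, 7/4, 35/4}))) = ProductSet(Interval(1/8, 6/7), {-2/5})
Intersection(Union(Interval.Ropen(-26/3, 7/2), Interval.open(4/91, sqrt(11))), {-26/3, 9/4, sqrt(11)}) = {-26/3, 9/4, sqrt(11)}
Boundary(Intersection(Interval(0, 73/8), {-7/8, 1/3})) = {1/3}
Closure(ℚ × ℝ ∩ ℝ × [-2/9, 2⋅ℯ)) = ℝ × [-2/9, 2⋅ℯ]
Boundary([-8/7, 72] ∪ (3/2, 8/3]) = {-8/7, 72}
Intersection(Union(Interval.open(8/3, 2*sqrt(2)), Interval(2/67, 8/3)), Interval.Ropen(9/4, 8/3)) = Interval.Ropen(9/4, 8/3)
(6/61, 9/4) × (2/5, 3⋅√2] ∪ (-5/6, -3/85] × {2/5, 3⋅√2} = ((-5/6, -3/85] × {2/5, 3⋅√2}) ∪ ((6/61, 9/4) × (2/5, 3⋅√2])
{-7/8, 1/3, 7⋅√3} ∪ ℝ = ℝ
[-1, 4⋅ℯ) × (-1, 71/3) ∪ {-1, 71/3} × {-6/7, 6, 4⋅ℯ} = ({-1, 71/3} × {-6/7, 6, 4⋅ℯ}) ∪ ([-1, 4⋅ℯ) × (-1, 71/3))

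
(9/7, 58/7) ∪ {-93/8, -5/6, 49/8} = {-93/8, -5/6} ∪ (9/7, 58/7)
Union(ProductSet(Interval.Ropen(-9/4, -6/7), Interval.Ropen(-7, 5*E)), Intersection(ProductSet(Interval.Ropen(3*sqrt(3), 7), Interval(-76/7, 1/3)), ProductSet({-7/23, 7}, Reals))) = ProductSet(Interval.Ropen(-9/4, -6/7), Interval.Ropen(-7, 5*E))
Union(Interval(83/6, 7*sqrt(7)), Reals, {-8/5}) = Interval(-oo, oo)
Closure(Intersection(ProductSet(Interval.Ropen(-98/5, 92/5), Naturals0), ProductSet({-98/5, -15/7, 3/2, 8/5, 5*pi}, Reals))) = ProductSet({-98/5, -15/7, 3/2, 8/5, 5*pi}, Naturals0)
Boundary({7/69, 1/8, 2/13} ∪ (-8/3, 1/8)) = {-8/3, 1/8, 2/13}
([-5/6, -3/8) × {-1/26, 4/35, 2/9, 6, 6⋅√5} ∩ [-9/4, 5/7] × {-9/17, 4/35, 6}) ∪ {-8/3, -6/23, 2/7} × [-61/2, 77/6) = ([-5/6, -3/8) × {4/35, 6}) ∪ ({-8/3, -6/23, 2/7} × [-61/2, 77/6))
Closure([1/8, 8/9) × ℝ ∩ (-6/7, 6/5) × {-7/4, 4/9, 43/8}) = [1/8, 8/9] × {-7/4, 4/9, 43/8}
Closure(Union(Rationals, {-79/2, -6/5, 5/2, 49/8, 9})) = Reals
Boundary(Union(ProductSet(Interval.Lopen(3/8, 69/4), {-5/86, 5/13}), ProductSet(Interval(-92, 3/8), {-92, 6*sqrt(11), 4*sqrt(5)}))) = Union(ProductSet(Interval(-92, 3/8), {-92, 6*sqrt(11), 4*sqrt(5)}), ProductSet(Interval(3/8, 69/4), {-5/86, 5/13}))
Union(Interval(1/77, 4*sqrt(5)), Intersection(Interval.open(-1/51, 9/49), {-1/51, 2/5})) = Interval(1/77, 4*sqrt(5))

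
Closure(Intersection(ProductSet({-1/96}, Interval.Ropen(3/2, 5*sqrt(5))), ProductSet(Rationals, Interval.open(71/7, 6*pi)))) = ProductSet({-1/96}, Interval(71/7, 5*sqrt(5)))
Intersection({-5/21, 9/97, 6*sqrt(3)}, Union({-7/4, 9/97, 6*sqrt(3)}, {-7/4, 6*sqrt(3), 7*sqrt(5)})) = {9/97, 6*sqrt(3)}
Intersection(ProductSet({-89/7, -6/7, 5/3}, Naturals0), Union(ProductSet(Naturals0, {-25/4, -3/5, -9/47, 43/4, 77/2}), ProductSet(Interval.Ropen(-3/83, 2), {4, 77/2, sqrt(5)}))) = ProductSet({5/3}, {4})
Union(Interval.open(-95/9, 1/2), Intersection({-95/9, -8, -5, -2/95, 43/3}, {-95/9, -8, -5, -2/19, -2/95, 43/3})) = Union({43/3}, Interval.Ropen(-95/9, 1/2))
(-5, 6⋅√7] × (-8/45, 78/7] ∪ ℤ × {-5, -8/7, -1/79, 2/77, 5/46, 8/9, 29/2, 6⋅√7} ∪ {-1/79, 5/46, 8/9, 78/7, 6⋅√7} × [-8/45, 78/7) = (ℤ × {-5, -8/7, -1/79, 2/77, 5/46, 8/9, 29/2, 6⋅√7}) ∪ ((-5, 6⋅√7] × (-8/45, 78/7]) ∪ ({-1/79, 5/46, 8/9, 78/7, 6⋅√7} × [-8/45, 78/7))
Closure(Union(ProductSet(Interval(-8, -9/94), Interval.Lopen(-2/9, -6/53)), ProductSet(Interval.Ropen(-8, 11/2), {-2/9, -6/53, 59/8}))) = Union(ProductSet({-8, -9/94}, Interval(-2/9, -6/53)), ProductSet(Interval(-8, -9/94), Interval.Lopen(-2/9, -6/53)), ProductSet(Interval(-8, 11/2), {-2/9, -6/53, 59/8}))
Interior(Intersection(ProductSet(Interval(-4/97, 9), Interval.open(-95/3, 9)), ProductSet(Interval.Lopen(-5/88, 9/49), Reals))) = ProductSet(Interval.open(-4/97, 9/49), Interval.open(-95/3, 9))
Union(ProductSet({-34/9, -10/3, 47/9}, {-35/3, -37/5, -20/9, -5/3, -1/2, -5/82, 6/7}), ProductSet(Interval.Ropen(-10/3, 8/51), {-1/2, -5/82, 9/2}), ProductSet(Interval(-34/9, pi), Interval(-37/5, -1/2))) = Union(ProductSet({-34/9, -10/3, 47/9}, {-35/3, -37/5, -20/9, -5/3, -1/2, -5/82, 6/7}), ProductSet(Interval(-34/9, pi), Interval(-37/5, -1/2)), ProductSet(Interval.Ropen(-10/3, 8/51), {-1/2, -5/82, 9/2}))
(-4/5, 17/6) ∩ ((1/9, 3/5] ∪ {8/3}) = (1/9, 3/5] ∪ {8/3}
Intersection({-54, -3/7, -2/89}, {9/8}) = EmptySet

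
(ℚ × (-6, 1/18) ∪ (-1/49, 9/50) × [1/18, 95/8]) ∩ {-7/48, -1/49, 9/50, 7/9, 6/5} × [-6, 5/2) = {-7/48, -1/49, 9/50, 7/9, 6/5} × (-6, 1/18)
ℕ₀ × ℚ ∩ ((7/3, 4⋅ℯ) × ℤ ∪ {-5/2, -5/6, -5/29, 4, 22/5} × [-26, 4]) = ({3, 4, …, 10} × ℤ) ∪ ({4} × (ℚ ∩ [-26, 4]))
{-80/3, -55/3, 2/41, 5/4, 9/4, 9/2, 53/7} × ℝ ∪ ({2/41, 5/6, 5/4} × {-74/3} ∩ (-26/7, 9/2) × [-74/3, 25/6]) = ({2/41, 5/6, 5/4} × {-74/3}) ∪ ({-80/3, -55/3, 2/41, 5/4, 9/4, 9/2, 53/7} × ℝ)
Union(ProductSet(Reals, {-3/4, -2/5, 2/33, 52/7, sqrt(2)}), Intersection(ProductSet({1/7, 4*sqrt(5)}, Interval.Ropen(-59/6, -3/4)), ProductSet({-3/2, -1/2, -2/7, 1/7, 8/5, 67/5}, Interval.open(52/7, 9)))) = ProductSet(Reals, {-3/4, -2/5, 2/33, 52/7, sqrt(2)})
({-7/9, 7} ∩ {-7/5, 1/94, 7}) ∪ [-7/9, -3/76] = [-7/9, -3/76] ∪ {7}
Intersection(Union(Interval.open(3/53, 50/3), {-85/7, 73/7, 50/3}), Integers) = Range(1, 17, 1)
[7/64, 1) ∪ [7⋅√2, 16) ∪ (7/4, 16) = [7/64, 1) ∪ (7/4, 16)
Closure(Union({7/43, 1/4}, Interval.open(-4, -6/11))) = Union({7/43, 1/4}, Interval(-4, -6/11))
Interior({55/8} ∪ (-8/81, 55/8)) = (-8/81, 55/8)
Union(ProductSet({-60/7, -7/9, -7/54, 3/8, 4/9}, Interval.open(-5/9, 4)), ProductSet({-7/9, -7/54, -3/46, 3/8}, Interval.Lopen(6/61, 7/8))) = Union(ProductSet({-7/9, -7/54, -3/46, 3/8}, Interval.Lopen(6/61, 7/8)), ProductSet({-60/7, -7/9, -7/54, 3/8, 4/9}, Interval.open(-5/9, 4)))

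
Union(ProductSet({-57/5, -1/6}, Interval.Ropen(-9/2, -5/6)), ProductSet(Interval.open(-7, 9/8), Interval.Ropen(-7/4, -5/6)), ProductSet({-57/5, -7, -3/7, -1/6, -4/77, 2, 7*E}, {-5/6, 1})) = Union(ProductSet({-57/5, -1/6}, Interval.Ropen(-9/2, -5/6)), ProductSet({-57/5, -7, -3/7, -1/6, -4/77, 2, 7*E}, {-5/6, 1}), ProductSet(Interval.open(-7, 9/8), Interval.Ropen(-7/4, -5/6)))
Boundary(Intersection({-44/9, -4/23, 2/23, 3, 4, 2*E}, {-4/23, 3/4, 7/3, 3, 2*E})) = {-4/23, 3, 2*E}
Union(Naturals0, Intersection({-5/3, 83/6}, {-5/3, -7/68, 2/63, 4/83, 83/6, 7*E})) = Union({-5/3, 83/6}, Naturals0)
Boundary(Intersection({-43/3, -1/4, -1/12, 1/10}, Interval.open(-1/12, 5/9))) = {1/10}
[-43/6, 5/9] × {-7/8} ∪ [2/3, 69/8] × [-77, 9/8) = ([-43/6, 5/9] × {-7/8}) ∪ ([2/3, 69/8] × [-77, 9/8))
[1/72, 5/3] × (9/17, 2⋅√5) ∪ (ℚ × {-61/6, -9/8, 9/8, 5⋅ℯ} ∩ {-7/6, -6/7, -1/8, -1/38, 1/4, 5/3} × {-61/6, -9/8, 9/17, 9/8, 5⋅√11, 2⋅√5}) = ({-7/6, -6/7, -1/8, -1/38, 1/4, 5/3} × {-61/6, -9/8, 9/8}) ∪ ([1/72, 5/3] × (9/17, 2⋅√5))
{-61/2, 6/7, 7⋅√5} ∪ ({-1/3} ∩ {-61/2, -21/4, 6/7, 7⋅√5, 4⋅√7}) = {-61/2, 6/7, 7⋅√5}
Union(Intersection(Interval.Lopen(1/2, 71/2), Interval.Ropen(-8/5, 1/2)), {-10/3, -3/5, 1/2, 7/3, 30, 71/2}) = {-10/3, -3/5, 1/2, 7/3, 30, 71/2}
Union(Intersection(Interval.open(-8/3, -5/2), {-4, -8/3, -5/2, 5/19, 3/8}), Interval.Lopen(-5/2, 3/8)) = Interval.Lopen(-5/2, 3/8)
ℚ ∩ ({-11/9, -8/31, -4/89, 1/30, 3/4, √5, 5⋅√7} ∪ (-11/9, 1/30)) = {3/4} ∪ (ℚ ∩ [-11/9, 1/30])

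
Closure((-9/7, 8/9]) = [-9/7, 8/9]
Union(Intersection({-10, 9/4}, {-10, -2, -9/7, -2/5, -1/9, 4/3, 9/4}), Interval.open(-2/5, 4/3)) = Union({-10, 9/4}, Interval.open(-2/5, 4/3))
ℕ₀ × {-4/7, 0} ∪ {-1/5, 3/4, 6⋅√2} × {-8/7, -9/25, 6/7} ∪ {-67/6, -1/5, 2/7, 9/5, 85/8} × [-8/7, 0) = (ℕ₀ × {-4/7, 0}) ∪ ({-67/6, -1/5, 2/7, 9/5, 85/8} × [-8/7, 0)) ∪ ({-1/5, 3/4, 6⋅√2} × {-8/7, -9/25, 6/7})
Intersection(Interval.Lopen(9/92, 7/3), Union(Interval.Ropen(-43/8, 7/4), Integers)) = Union(Interval.open(9/92, 7/4), Range(1, 3, 1))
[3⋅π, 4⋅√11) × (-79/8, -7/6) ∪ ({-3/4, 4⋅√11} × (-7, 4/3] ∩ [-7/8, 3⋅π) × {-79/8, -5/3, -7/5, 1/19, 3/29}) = ({-3/4} × {-5/3, -7/5, 1/19, 3/29}) ∪ ([3⋅π, 4⋅√11) × (-79/8, -7/6))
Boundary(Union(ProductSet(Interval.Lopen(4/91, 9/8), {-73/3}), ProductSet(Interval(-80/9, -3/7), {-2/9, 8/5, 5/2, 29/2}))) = Union(ProductSet(Interval(-80/9, -3/7), {-2/9, 8/5, 5/2, 29/2}), ProductSet(Interval(4/91, 9/8), {-73/3}))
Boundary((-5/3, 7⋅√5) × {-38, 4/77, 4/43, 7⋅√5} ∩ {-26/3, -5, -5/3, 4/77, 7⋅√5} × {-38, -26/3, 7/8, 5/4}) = {4/77} × {-38}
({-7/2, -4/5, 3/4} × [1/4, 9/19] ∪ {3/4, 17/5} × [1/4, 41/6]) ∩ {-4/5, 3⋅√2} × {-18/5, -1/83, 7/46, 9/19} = {-4/5} × {9/19}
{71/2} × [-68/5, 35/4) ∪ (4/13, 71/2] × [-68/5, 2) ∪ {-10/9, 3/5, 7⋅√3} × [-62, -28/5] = ({71/2} × [-68/5, 35/4)) ∪ ((4/13, 71/2] × [-68/5, 2)) ∪ ({-10/9, 3/5, 7⋅√3} × [-62, -28/5])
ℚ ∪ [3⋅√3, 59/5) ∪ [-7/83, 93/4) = ℚ ∪ [-7/83, 93/4]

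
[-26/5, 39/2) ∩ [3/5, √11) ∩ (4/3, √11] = (4/3, √11)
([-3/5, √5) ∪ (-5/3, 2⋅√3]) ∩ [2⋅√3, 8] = {2⋅√3}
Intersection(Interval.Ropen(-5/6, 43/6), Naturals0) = Range(0, 8, 1)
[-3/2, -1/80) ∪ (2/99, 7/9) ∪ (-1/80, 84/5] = [-3/2, -1/80) ∪ (-1/80, 84/5]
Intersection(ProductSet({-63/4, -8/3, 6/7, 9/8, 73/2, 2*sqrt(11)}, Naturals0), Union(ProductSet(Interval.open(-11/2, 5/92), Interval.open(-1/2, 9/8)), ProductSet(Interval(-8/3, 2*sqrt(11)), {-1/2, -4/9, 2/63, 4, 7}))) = Union(ProductSet({-8/3}, Range(0, 2, 1)), ProductSet({-8/3, 6/7, 9/8, 2*sqrt(11)}, {4, 7}))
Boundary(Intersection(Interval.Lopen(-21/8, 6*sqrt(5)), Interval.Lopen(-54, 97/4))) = {-21/8, 6*sqrt(5)}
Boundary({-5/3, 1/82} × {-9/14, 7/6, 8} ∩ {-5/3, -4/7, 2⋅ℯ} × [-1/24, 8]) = {-5/3} × {7/6, 8}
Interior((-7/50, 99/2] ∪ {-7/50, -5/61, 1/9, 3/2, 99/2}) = (-7/50, 99/2)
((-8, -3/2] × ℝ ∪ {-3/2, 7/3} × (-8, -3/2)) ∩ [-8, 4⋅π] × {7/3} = (-8, -3/2] × {7/3}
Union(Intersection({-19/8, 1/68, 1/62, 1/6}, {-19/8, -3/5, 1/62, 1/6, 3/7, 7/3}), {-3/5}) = {-19/8, -3/5, 1/62, 1/6}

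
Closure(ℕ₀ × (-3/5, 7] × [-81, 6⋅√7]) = ℕ₀ × [-3/5, 7] × [-81, 6⋅√7]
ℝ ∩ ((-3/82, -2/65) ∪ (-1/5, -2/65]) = (-1/5, -2/65]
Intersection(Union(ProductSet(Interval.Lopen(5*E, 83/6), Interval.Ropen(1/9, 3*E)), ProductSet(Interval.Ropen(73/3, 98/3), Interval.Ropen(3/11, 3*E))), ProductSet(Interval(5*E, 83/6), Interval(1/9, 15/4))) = ProductSet(Interval.Lopen(5*E, 83/6), Interval(1/9, 15/4))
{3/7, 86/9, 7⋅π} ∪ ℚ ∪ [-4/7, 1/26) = ℚ ∪ [-4/7, 1/26] ∪ {7⋅π}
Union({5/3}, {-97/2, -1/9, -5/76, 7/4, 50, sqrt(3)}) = {-97/2, -1/9, -5/76, 5/3, 7/4, 50, sqrt(3)}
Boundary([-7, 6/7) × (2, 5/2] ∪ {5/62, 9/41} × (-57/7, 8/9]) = ({-7, 6/7} × [2, 5/2]) ∪ ({5/62, 9/41} × [-57/7, 8/9]) ∪ ([-7, 6/7] × {2, 5/2})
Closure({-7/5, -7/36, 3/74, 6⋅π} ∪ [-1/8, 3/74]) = {-7/5, -7/36, 6⋅π} ∪ [-1/8, 3/74]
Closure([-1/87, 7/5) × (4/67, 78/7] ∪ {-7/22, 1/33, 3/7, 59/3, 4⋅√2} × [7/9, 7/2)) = ({-1/87, 7/5} × [4/67, 78/7]) ∪ ([-1/87, 7/5] × {4/67, 78/7}) ∪ ([-1/87, 7/5) × (4/67, 78/7]) ∪ ({-7/22, 59/3, 4⋅√2} × [7/9, 7/2]) ∪ ({-7/22, 1/33, 3/7, 59/3, 4⋅√2} × [7/9, 7/2))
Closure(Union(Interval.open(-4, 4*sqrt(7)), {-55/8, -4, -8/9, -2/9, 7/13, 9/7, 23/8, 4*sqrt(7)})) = Union({-55/8}, Interval(-4, 4*sqrt(7)))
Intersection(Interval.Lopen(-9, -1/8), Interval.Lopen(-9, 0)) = Interval.Lopen(-9, -1/8)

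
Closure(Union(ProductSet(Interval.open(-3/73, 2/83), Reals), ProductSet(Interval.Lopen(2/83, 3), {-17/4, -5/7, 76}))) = Union(ProductSet(Interval(-3/73, 2/83), Reals), ProductSet(Interval(2/83, 3), {-17/4, -5/7, 76}))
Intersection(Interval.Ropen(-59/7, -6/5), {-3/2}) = {-3/2}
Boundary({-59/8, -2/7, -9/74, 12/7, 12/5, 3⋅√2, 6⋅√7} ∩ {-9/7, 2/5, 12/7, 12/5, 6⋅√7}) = {12/7, 12/5, 6⋅√7}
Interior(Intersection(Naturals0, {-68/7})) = EmptySet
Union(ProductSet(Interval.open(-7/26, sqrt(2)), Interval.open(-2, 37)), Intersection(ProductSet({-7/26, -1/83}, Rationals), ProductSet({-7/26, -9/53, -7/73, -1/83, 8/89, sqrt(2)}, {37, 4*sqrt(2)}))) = Union(ProductSet({-7/26, -1/83}, {37}), ProductSet(Interval.open(-7/26, sqrt(2)), Interval.open(-2, 37)))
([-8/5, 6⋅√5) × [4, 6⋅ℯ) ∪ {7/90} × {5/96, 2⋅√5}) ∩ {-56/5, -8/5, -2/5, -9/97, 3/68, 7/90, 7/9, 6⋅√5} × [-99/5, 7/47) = {7/90} × {5/96}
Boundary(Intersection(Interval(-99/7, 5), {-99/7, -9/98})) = {-99/7, -9/98}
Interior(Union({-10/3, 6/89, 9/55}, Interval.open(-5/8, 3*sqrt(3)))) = Interval.open(-5/8, 3*sqrt(3))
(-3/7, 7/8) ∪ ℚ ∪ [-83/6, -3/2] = ℚ ∪ [-83/6, -3/2] ∪ [-3/7, 7/8]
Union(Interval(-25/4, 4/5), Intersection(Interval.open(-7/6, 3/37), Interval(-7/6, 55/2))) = Interval(-25/4, 4/5)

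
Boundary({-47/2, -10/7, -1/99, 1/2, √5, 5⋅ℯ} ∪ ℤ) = ℤ ∪ {-47/2, -10/7, -1/99, 1/2, √5, 5⋅ℯ}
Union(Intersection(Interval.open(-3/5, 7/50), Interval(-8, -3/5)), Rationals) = Rationals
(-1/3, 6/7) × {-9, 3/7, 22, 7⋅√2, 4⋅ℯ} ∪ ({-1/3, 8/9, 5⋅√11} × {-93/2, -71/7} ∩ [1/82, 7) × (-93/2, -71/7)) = (-1/3, 6/7) × {-9, 3/7, 22, 7⋅√2, 4⋅ℯ}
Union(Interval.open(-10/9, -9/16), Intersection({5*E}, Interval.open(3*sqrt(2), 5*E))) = Interval.open(-10/9, -9/16)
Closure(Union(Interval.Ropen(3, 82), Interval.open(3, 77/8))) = Interval(3, 82)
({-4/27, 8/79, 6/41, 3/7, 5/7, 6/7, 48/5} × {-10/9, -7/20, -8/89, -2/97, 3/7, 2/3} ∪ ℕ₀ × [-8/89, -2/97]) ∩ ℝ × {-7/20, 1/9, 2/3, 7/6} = {-4/27, 8/79, 6/41, 3/7, 5/7, 6/7, 48/5} × {-7/20, 2/3}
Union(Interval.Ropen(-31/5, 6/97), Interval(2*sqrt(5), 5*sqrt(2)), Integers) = Union(Integers, Interval.Ropen(-31/5, 6/97), Interval(2*sqrt(5), 5*sqrt(2)))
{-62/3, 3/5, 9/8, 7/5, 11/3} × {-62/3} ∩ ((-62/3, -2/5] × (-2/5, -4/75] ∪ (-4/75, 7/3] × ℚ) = {3/5, 9/8, 7/5} × {-62/3}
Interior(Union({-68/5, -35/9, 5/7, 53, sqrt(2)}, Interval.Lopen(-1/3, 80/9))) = Interval.open(-1/3, 80/9)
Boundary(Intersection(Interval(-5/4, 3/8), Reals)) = {-5/4, 3/8}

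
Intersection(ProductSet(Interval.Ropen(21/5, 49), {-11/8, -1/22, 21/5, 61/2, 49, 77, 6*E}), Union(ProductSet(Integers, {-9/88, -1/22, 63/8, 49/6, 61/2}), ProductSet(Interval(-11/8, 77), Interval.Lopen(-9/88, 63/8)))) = Union(ProductSet(Interval.Ropen(21/5, 49), {-1/22, 21/5}), ProductSet(Range(5, 49, 1), {-1/22, 61/2}))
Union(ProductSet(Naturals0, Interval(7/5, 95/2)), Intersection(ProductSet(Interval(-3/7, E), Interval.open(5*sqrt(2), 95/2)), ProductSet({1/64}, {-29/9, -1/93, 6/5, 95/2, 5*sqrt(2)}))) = ProductSet(Naturals0, Interval(7/5, 95/2))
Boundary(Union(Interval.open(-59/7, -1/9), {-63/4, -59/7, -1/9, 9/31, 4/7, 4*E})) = {-63/4, -59/7, -1/9, 9/31, 4/7, 4*E}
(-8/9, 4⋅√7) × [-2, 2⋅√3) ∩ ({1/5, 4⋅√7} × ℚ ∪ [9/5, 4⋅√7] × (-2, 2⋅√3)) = ({1/5} × (ℚ ∩ [-2, 2⋅√3))) ∪ ([9/5, 4⋅√7) × (-2, 2⋅√3))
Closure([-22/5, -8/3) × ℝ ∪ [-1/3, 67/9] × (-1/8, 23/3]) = ([-22/5, -8/3] × ℝ) ∪ ([-1/3, 67/9] × [-1/8, 23/3])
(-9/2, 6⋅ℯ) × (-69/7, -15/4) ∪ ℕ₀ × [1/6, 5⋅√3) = (ℕ₀ × [1/6, 5⋅√3)) ∪ ((-9/2, 6⋅ℯ) × (-69/7, -15/4))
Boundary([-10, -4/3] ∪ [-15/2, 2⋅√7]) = {-10, 2⋅√7}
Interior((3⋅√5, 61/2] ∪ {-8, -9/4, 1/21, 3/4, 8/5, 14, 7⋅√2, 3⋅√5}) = (3⋅√5, 61/2)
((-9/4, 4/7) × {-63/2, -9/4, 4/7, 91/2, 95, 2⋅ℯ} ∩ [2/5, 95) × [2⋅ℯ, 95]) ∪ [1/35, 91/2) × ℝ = [1/35, 91/2) × ℝ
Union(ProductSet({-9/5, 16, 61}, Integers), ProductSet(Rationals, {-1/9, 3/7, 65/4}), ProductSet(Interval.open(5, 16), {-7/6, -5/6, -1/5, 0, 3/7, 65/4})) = Union(ProductSet({-9/5, 16, 61}, Integers), ProductSet(Interval.open(5, 16), {-7/6, -5/6, -1/5, 0, 3/7, 65/4}), ProductSet(Rationals, {-1/9, 3/7, 65/4}))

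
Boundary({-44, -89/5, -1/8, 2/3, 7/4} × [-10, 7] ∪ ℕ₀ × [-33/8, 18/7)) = (ℕ₀ × [-33/8, 18/7]) ∪ ({-44, -89/5, -1/8, 2/3, 7/4} × [-10, 7])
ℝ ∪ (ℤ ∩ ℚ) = ℝ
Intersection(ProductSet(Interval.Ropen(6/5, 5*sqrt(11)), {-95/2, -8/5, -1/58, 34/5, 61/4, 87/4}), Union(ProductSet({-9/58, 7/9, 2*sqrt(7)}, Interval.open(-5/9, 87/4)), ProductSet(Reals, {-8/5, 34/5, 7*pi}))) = Union(ProductSet({2*sqrt(7)}, {-1/58, 34/5, 61/4}), ProductSet(Interval.Ropen(6/5, 5*sqrt(11)), {-8/5, 34/5}))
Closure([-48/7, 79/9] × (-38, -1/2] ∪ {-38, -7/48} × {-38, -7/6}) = ({-38, -7/48} × {-38, -7/6}) ∪ ([-48/7, 79/9] × [-38, -1/2])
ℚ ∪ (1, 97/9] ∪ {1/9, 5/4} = ℚ ∪ [1, 97/9]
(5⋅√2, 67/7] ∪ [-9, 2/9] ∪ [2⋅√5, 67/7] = [-9, 2/9] ∪ [2⋅√5, 67/7]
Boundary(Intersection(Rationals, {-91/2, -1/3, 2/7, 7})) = {-91/2, -1/3, 2/7, 7}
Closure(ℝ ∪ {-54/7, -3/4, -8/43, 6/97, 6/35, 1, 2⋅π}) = ℝ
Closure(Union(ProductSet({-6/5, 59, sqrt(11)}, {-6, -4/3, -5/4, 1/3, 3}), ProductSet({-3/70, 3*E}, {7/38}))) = Union(ProductSet({-3/70, 3*E}, {7/38}), ProductSet({-6/5, 59, sqrt(11)}, {-6, -4/3, -5/4, 1/3, 3}))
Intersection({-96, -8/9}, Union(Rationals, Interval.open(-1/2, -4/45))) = {-96, -8/9}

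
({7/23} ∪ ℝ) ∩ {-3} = {-3}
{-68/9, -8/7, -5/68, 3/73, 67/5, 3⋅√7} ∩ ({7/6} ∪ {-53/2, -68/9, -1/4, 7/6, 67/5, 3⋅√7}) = {-68/9, 67/5, 3⋅√7}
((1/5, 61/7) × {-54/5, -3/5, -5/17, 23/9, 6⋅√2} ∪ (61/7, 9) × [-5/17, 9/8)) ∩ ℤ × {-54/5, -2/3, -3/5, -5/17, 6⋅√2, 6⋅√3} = {1, 2, …, 8} × {-54/5, -3/5, -5/17, 6⋅√2}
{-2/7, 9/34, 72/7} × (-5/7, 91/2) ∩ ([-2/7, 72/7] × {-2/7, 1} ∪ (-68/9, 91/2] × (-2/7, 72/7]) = {-2/7, 9/34, 72/7} × [-2/7, 72/7]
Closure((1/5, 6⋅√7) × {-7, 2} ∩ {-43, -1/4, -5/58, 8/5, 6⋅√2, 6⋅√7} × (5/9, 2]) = {8/5, 6⋅√2} × {2}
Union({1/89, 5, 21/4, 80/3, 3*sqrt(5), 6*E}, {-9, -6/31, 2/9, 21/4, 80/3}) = {-9, -6/31, 1/89, 2/9, 5, 21/4, 80/3, 3*sqrt(5), 6*E}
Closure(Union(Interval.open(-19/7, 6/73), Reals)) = Interval(-oo, oo)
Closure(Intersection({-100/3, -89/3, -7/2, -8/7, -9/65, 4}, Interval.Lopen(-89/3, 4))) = {-7/2, -8/7, -9/65, 4}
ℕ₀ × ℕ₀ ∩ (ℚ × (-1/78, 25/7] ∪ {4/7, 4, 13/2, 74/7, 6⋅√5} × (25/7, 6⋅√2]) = (ℕ₀ × {0, 1, 2, 3}) ∪ ({4} × {4, 5, …, 8})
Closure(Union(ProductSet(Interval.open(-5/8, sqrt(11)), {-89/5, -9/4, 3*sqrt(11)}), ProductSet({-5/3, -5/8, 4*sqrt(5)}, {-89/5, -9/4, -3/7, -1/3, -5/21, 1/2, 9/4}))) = Union(ProductSet({-5/3, -5/8, 4*sqrt(5)}, {-89/5, -9/4, -3/7, -1/3, -5/21, 1/2, 9/4}), ProductSet(Interval(-5/8, sqrt(11)), {-89/5, -9/4, 3*sqrt(11)}))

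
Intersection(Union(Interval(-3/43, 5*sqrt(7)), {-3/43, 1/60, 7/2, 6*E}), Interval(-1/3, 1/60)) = Interval(-3/43, 1/60)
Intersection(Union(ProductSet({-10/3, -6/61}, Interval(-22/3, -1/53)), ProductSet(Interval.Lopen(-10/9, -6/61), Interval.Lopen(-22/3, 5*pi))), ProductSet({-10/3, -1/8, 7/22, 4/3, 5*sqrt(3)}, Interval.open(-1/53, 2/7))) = ProductSet({-1/8}, Interval.open(-1/53, 2/7))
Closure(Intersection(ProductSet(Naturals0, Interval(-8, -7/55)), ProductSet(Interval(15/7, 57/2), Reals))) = ProductSet(Range(3, 29, 1), Interval(-8, -7/55))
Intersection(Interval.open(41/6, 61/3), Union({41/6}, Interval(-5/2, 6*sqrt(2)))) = Interval.Lopen(41/6, 6*sqrt(2))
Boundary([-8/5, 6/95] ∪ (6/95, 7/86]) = {-8/5, 7/86}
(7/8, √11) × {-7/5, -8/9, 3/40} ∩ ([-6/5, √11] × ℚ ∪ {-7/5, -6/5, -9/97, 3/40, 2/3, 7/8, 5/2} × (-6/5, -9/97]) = (7/8, √11) × {-7/5, -8/9, 3/40}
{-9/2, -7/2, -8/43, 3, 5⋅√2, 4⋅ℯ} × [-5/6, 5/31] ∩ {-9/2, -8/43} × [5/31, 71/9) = {-9/2, -8/43} × {5/31}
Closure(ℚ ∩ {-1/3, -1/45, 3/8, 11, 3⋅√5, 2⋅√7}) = {-1/3, -1/45, 3/8, 11}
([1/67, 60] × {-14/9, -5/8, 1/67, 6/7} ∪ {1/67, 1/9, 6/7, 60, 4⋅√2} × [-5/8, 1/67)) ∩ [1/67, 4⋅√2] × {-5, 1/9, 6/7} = [1/67, 4⋅√2] × {6/7}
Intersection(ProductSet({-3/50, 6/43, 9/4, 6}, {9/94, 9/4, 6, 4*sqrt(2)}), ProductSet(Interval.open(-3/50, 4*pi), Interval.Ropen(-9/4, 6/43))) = ProductSet({6/43, 9/4, 6}, {9/94})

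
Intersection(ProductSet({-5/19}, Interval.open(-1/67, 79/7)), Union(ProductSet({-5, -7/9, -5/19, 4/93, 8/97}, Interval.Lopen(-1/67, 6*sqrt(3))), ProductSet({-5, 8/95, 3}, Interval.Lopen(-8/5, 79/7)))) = ProductSet({-5/19}, Interval.Lopen(-1/67, 6*sqrt(3)))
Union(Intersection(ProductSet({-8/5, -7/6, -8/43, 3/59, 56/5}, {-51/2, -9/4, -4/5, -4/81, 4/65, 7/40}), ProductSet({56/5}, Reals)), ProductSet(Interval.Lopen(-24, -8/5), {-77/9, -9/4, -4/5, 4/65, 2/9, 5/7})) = Union(ProductSet({56/5}, {-51/2, -9/4, -4/5, -4/81, 4/65, 7/40}), ProductSet(Interval.Lopen(-24, -8/5), {-77/9, -9/4, -4/5, 4/65, 2/9, 5/7}))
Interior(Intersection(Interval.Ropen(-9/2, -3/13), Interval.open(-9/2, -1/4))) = Interval.open(-9/2, -1/4)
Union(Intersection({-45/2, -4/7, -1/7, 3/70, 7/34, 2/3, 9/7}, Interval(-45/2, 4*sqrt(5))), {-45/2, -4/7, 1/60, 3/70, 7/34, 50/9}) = {-45/2, -4/7, -1/7, 1/60, 3/70, 7/34, 2/3, 9/7, 50/9}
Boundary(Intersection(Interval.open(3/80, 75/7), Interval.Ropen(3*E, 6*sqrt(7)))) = {75/7, 3*E}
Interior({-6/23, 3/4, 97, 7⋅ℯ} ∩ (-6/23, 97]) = ∅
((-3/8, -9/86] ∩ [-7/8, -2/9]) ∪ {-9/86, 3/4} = (-3/8, -2/9] ∪ {-9/86, 3/4}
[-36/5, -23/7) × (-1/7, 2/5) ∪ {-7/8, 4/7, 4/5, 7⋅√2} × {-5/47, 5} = ([-36/5, -23/7) × (-1/7, 2/5)) ∪ ({-7/8, 4/7, 4/5, 7⋅√2} × {-5/47, 5})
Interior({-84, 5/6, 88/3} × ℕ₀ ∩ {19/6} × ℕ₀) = ∅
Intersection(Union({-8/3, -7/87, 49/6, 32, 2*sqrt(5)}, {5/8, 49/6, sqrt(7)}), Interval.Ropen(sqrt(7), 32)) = {49/6, 2*sqrt(5), sqrt(7)}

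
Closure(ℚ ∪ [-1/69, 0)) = ℚ ∪ (-∞, ∞)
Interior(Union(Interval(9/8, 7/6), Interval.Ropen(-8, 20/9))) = Interval.open(-8, 20/9)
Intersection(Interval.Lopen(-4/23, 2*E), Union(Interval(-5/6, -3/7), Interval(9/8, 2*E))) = Interval(9/8, 2*E)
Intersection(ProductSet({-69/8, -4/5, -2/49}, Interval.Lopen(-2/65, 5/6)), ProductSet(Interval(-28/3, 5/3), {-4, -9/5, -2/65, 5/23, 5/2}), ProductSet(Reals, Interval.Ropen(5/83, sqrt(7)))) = ProductSet({-69/8, -4/5, -2/49}, {5/23})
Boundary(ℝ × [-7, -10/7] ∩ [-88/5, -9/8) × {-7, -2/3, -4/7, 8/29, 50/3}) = [-88/5, -9/8] × {-7}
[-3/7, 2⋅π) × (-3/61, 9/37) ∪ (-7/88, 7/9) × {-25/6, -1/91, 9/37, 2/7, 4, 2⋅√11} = ([-3/7, 2⋅π) × (-3/61, 9/37)) ∪ ((-7/88, 7/9) × {-25/6, -1/91, 9/37, 2/7, 4, 2⋅√11})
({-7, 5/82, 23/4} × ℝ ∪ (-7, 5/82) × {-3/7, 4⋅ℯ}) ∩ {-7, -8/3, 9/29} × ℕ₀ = {-7} × ℕ₀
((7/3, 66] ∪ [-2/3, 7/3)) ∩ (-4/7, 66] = (-4/7, 7/3) ∪ (7/3, 66]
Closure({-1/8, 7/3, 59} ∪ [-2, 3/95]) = [-2, 3/95] ∪ {7/3, 59}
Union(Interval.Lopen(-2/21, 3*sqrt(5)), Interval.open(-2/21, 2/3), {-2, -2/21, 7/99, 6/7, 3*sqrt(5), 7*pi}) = Union({-2, 7*pi}, Interval(-2/21, 3*sqrt(5)))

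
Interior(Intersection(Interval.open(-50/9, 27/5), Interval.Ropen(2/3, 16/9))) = Interval.open(2/3, 16/9)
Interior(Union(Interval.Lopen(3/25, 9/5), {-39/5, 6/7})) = Interval.open(3/25, 9/5)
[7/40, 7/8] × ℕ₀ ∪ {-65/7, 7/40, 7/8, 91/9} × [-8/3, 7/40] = ([7/40, 7/8] × ℕ₀) ∪ ({-65/7, 7/40, 7/8, 91/9} × [-8/3, 7/40])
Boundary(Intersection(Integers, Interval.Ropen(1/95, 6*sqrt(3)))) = Range(1, 11, 1)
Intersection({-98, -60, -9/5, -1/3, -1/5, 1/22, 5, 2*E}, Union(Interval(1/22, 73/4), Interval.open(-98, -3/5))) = {-60, -9/5, 1/22, 5, 2*E}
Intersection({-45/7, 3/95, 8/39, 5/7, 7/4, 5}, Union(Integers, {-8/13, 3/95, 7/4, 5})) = {3/95, 7/4, 5}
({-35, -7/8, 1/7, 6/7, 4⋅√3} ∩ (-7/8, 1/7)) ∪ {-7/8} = {-7/8}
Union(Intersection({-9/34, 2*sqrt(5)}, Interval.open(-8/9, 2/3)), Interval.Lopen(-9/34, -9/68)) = Interval(-9/34, -9/68)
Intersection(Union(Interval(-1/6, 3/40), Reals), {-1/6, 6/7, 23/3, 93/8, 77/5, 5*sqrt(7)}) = {-1/6, 6/7, 23/3, 93/8, 77/5, 5*sqrt(7)}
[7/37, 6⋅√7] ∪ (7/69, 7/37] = (7/69, 6⋅√7]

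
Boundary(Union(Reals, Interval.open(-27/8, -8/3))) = EmptySet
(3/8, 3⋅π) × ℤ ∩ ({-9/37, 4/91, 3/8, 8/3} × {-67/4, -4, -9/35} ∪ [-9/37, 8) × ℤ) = (3/8, 8) × ℤ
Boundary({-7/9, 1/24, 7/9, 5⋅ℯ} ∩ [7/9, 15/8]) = {7/9}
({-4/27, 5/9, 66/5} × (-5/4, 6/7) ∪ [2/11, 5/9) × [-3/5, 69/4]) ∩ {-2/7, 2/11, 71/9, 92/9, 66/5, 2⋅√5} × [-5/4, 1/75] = ({2/11} × [-3/5, 1/75]) ∪ ({66/5} × (-5/4, 1/75])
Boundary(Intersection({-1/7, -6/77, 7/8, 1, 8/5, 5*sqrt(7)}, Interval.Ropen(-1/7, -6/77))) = {-1/7}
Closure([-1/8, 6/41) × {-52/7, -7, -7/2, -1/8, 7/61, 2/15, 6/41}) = [-1/8, 6/41] × {-52/7, -7, -7/2, -1/8, 7/61, 2/15, 6/41}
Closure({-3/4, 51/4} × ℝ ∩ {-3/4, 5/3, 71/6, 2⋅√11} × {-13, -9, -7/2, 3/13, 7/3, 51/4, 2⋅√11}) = {-3/4} × {-13, -9, -7/2, 3/13, 7/3, 51/4, 2⋅√11}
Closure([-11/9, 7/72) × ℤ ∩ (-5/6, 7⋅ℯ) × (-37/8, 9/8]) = [-5/6, 7/72] × {-4, -3, …, 1}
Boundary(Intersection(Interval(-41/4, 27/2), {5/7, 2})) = {5/7, 2}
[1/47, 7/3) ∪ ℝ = (-∞, ∞)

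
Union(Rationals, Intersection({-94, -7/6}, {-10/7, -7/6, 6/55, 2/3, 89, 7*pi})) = Rationals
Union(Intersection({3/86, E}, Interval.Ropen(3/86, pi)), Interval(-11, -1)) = Union({3/86, E}, Interval(-11, -1))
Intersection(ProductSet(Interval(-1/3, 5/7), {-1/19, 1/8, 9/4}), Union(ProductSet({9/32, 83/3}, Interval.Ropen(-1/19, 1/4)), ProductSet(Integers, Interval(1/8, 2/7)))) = Union(ProductSet({9/32}, {-1/19, 1/8}), ProductSet(Range(0, 1, 1), {1/8}))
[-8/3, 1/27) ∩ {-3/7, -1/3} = {-3/7, -1/3}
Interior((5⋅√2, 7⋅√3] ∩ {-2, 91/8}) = ∅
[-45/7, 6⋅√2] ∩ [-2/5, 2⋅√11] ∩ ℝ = [-2/5, 2⋅√11]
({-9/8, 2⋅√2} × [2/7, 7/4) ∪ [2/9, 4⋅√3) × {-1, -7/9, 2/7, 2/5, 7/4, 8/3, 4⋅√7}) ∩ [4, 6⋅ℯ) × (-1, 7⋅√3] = [4, 4⋅√3) × {-7/9, 2/7, 2/5, 7/4, 8/3, 4⋅√7}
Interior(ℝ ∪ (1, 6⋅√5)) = (-∞, ∞)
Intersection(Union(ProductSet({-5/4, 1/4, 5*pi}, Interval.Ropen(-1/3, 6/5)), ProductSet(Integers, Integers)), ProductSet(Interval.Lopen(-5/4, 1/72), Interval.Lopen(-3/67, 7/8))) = ProductSet(Range(-1, 1, 1), Range(0, 1, 1))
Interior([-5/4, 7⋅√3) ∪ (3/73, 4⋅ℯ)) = (-5/4, 7⋅√3)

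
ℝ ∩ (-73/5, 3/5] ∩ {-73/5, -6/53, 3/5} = {-6/53, 3/5}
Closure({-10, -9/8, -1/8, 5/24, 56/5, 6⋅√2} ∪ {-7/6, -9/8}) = {-10, -7/6, -9/8, -1/8, 5/24, 56/5, 6⋅√2}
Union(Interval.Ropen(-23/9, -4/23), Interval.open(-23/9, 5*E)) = Interval.Ropen(-23/9, 5*E)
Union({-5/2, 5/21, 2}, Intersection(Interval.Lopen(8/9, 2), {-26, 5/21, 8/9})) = {-5/2, 5/21, 2}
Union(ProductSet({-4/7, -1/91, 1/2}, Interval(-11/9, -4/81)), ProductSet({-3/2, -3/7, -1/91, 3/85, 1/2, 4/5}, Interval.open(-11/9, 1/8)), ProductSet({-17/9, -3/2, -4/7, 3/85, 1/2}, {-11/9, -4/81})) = Union(ProductSet({-4/7, -1/91, 1/2}, Interval(-11/9, -4/81)), ProductSet({-17/9, -3/2, -4/7, 3/85, 1/2}, {-11/9, -4/81}), ProductSet({-3/2, -3/7, -1/91, 3/85, 1/2, 4/5}, Interval.open(-11/9, 1/8)))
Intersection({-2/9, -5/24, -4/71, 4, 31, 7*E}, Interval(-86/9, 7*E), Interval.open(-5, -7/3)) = EmptySet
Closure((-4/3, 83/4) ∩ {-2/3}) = {-2/3}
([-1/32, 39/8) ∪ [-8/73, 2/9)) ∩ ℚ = ℚ ∩ [-8/73, 39/8)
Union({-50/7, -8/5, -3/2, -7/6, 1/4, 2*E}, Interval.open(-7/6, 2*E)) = Union({-50/7, -8/5, -3/2}, Interval(-7/6, 2*E))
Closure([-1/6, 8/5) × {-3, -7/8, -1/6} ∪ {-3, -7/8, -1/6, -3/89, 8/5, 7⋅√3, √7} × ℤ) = ([-1/6, 8/5] × {-3, -7/8, -1/6}) ∪ ({-3, -7/8, -1/6, -3/89, 8/5, 7⋅√3, √7} × ℤ)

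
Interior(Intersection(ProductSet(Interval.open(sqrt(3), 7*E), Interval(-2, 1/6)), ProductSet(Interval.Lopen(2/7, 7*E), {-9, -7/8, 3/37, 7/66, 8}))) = EmptySet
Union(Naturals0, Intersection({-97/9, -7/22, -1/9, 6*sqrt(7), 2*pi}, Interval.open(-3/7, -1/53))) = Union({-7/22, -1/9}, Naturals0)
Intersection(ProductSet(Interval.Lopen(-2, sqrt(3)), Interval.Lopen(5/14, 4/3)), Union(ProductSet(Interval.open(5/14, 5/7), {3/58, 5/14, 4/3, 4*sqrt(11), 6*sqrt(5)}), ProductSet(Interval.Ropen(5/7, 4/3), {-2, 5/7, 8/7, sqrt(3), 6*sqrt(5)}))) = Union(ProductSet(Interval.open(5/14, 5/7), {4/3}), ProductSet(Interval.Ropen(5/7, 4/3), {5/7, 8/7}))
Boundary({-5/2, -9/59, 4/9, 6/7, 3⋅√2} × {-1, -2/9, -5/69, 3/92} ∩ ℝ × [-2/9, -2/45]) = {-5/2, -9/59, 4/9, 6/7, 3⋅√2} × {-2/9, -5/69}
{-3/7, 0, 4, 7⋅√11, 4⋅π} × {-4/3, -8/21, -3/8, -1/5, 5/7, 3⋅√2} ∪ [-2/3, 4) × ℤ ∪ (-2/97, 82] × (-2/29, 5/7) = ([-2/3, 4) × ℤ) ∪ ((-2/97, 82] × (-2/29, 5/7)) ∪ ({-3/7, 0, 4, 7⋅√11, 4⋅π} × {-4/3, -8/21, -3/8, -1/5, 5/7, 3⋅√2})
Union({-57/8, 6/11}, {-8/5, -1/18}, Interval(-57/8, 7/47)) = Union({6/11}, Interval(-57/8, 7/47))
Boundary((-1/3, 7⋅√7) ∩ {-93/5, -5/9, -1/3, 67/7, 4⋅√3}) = {67/7, 4⋅√3}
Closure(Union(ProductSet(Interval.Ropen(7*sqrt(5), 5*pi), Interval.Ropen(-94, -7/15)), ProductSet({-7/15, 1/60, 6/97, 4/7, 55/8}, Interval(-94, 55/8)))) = Union(ProductSet({7*sqrt(5), 5*pi}, Interval(-94, -7/15)), ProductSet({-7/15, 1/60, 6/97, 4/7, 55/8}, Interval(-94, 55/8)), ProductSet(Interval(7*sqrt(5), 5*pi), {-94, -7/15}), ProductSet(Interval.Ropen(7*sqrt(5), 5*pi), Interval.Ropen(-94, -7/15)))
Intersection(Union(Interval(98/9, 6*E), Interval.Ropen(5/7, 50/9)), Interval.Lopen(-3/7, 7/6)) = Interval(5/7, 7/6)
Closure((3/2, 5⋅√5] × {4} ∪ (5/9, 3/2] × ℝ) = ([5/9, 3/2] × ℝ) ∪ ([3/2, 5⋅√5] × {4})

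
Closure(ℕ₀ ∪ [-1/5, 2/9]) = [-1/5, 2/9] ∪ ℕ₀ ∪ (ℕ₀ \ (-1/5, 2/9))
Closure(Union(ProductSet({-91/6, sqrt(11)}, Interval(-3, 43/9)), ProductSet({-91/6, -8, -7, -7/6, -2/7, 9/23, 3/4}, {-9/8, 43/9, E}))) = Union(ProductSet({-91/6, sqrt(11)}, Interval(-3, 43/9)), ProductSet({-91/6, -8, -7, -7/6, -2/7, 9/23, 3/4}, {-9/8, 43/9, E}))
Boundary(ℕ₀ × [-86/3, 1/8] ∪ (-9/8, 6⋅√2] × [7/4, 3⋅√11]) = ({-9/8, 6⋅√2} × [7/4, 3⋅√11]) ∪ ([-9/8, 6⋅√2] × {7/4, 3⋅√11}) ∪ ((ℕ₀ ∪ (ℕ₀ \ (-9/8, 6⋅√2))) × [-86/3, 1/8])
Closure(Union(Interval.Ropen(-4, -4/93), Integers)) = Union(Integers, Interval(-4, -4/93))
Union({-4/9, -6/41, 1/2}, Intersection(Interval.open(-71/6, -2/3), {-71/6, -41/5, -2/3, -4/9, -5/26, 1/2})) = {-41/5, -4/9, -6/41, 1/2}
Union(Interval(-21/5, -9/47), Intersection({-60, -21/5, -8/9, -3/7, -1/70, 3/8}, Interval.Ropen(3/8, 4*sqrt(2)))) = Union({3/8}, Interval(-21/5, -9/47))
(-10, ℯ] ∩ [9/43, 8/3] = [9/43, 8/3]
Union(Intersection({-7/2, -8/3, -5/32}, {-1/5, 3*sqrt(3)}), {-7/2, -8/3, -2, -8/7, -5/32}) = {-7/2, -8/3, -2, -8/7, -5/32}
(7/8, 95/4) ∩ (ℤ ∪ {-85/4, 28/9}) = {1, 2, …, 23} ∪ {28/9}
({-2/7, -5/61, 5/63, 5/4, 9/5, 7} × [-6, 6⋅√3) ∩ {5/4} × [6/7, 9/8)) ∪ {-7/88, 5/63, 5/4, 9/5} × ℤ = ({-7/88, 5/63, 5/4, 9/5} × ℤ) ∪ ({5/4} × [6/7, 9/8))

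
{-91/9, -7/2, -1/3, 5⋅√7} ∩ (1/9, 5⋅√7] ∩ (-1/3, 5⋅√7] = {5⋅√7}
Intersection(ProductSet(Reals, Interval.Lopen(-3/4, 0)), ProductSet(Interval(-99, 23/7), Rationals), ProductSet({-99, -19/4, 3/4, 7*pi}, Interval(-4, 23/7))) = ProductSet({-99, -19/4, 3/4}, Intersection(Interval.Lopen(-3/4, 0), Rationals))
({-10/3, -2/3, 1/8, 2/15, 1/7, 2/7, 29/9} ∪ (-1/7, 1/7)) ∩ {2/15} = {2/15}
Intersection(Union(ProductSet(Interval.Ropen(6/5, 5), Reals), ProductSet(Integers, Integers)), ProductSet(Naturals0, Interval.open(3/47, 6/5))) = Union(ProductSet(Naturals0, Range(1, 2, 1)), ProductSet(Range(2, 5, 1), Interval.open(3/47, 6/5)))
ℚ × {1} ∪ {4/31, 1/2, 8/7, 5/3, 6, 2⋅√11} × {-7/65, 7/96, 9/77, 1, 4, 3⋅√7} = (ℚ × {1}) ∪ ({4/31, 1/2, 8/7, 5/3, 6, 2⋅√11} × {-7/65, 7/96, 9/77, 1, 4, 3⋅√7})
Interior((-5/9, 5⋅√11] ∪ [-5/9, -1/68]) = (-5/9, 5⋅√11)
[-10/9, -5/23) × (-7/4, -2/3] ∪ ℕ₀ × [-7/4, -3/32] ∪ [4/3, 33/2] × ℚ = ([4/3, 33/2] × ℚ) ∪ (ℕ₀ × [-7/4, -3/32]) ∪ ([-10/9, -5/23) × (-7/4, -2/3])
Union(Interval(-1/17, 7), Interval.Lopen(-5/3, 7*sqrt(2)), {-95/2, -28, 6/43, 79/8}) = Union({-95/2, -28}, Interval.Lopen(-5/3, 7*sqrt(2)))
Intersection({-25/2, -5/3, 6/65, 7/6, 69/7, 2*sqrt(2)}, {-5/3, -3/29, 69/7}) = {-5/3, 69/7}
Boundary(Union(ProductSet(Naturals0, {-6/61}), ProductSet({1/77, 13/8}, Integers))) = Union(ProductSet({1/77, 13/8}, Integers), ProductSet(Naturals0, {-6/61}))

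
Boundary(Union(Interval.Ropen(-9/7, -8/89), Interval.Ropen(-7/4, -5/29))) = {-7/4, -8/89}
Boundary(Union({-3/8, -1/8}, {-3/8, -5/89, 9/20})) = {-3/8, -1/8, -5/89, 9/20}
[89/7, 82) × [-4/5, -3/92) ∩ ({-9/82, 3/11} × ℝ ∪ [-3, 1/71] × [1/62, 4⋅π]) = ∅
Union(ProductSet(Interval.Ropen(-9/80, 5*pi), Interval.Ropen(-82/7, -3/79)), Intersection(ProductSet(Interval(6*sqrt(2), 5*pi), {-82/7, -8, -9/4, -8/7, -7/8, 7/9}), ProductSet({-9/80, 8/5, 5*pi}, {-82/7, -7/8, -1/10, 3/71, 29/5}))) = Union(ProductSet({5*pi}, {-82/7, -7/8}), ProductSet(Interval.Ropen(-9/80, 5*pi), Interval.Ropen(-82/7, -3/79)))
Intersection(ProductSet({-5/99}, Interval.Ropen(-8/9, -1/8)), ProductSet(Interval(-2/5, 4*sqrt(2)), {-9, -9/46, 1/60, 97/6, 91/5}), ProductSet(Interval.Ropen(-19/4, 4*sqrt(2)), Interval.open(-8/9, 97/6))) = ProductSet({-5/99}, {-9/46})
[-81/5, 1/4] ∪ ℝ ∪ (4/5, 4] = (-∞, ∞)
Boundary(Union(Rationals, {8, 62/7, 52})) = Reals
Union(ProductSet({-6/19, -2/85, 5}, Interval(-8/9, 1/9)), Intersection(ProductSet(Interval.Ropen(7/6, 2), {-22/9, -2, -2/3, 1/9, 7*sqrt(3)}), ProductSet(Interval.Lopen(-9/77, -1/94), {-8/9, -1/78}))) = ProductSet({-6/19, -2/85, 5}, Interval(-8/9, 1/9))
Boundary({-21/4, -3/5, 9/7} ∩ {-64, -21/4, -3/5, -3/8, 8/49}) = {-21/4, -3/5}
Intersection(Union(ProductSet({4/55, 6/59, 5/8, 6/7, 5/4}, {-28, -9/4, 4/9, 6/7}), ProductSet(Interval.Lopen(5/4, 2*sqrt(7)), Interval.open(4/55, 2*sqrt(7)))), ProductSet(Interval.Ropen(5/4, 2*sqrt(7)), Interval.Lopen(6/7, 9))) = ProductSet(Interval.open(5/4, 2*sqrt(7)), Interval.open(6/7, 2*sqrt(7)))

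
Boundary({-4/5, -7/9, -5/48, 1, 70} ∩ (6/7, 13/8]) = {1}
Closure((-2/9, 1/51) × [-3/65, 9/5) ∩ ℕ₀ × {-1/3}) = ∅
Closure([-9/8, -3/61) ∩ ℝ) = [-9/8, -3/61]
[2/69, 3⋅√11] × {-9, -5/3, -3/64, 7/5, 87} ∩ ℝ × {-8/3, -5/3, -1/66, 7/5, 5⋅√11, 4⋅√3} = [2/69, 3⋅√11] × {-5/3, 7/5}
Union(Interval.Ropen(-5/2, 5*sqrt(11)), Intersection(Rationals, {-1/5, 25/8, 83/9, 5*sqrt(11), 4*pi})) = Interval.Ropen(-5/2, 5*sqrt(11))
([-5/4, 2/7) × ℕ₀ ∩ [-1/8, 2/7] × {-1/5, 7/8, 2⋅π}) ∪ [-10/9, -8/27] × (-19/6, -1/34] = [-10/9, -8/27] × (-19/6, -1/34]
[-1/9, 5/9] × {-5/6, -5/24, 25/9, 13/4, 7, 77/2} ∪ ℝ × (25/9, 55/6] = (ℝ × (25/9, 55/6]) ∪ ([-1/9, 5/9] × {-5/6, -5/24, 25/9, 13/4, 7, 77/2})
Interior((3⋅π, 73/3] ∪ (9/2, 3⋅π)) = (9/2, 3⋅π) ∪ (3⋅π, 73/3)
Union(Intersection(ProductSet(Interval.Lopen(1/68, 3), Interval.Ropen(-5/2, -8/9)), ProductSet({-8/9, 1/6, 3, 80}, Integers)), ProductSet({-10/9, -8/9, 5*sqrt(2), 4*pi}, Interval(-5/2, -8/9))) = Union(ProductSet({1/6, 3}, Range(-2, 0, 1)), ProductSet({-10/9, -8/9, 5*sqrt(2), 4*pi}, Interval(-5/2, -8/9)))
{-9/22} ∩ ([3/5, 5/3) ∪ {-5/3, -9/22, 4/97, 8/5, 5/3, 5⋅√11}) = {-9/22}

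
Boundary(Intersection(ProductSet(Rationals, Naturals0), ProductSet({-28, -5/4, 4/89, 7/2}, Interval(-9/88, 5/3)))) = ProductSet({-28, -5/4, 4/89, 7/2}, Range(0, 2, 1))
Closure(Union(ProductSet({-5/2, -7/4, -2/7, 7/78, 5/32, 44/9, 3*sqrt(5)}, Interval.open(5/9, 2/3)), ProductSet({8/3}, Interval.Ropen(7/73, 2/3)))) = Union(ProductSet({8/3}, Interval(7/73, 2/3)), ProductSet({-5/2, -7/4, -2/7, 7/78, 5/32, 44/9, 3*sqrt(5)}, Interval(5/9, 2/3)))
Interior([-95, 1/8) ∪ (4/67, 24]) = (-95, 24)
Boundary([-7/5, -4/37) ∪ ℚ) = (-∞, -7/5] ∪ [-4/37, ∞)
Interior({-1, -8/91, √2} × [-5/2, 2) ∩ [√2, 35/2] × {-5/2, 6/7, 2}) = ∅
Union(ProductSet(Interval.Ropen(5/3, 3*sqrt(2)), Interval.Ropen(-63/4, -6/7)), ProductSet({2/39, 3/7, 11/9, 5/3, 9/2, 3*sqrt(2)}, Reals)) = Union(ProductSet({2/39, 3/7, 11/9, 5/3, 9/2, 3*sqrt(2)}, Reals), ProductSet(Interval.Ropen(5/3, 3*sqrt(2)), Interval.Ropen(-63/4, -6/7)))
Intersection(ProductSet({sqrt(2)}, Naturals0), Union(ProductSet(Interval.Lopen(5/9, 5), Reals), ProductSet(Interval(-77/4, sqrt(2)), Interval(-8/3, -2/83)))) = ProductSet({sqrt(2)}, Naturals0)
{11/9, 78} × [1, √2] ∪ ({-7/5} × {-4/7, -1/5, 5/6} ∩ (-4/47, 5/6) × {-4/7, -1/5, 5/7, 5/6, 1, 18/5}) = {11/9, 78} × [1, √2]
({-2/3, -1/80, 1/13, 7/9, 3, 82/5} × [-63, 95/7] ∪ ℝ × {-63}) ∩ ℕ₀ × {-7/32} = {3} × {-7/32}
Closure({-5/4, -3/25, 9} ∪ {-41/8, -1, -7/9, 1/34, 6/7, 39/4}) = {-41/8, -5/4, -1, -7/9, -3/25, 1/34, 6/7, 9, 39/4}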